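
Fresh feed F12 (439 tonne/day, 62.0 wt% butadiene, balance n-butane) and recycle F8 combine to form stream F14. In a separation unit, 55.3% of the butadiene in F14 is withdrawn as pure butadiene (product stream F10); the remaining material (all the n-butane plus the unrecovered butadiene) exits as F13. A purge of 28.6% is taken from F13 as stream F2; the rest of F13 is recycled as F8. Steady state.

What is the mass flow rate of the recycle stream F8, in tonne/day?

n-butane enters only via F12 and leaves only via the purge: 439×0.380 = 0.286×(n-butane in F13), and the separation unit passes all n-butane, so n-butane in F14 = n-butane in F13 = 583.29 tonne/day.
butadiene in F14: m_A = 439×0.620 + (1−0.286)·(1−0.553)·m_A, so m_A = 272.18/0.6808 = 399.77 tonne/day.
F13 = (1−0.553)×399.77 + 583.29 = 761.98 tonne/day.
Recycle F8 = (1−0.286)×761.98 = 544.06 tonne/day.

544.1 tonne/day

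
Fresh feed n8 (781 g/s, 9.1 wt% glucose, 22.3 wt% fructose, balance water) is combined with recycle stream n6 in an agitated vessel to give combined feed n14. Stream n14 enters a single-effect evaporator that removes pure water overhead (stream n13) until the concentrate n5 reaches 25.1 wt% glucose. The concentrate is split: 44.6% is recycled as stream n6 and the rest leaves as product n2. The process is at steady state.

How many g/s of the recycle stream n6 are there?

Overall glucose balance (none leaves overhead): glucose in fresh feed = glucose in product, i.e. 781×0.091 = (1−0.446)·n5·0.251.
n5 = 71.071/(0.251×0.554) = 511.1 g/s.
Recycle n6 = 0.446×511.1 = 227.95 g/s.

228 g/s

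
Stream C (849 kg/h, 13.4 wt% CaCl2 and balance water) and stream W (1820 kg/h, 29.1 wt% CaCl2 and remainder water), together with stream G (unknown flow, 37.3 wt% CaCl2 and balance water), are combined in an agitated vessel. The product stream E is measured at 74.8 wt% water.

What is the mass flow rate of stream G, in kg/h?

241.3 kg/h

Let G be the unknown flow. Total out = 2669 + G.
water balance: 2025.6 + 0.627·G = 0.748·(2669 + G)
(0.627 − 0.748)·G = 0.748×2669 − 2025.6 = -29.202
G = -29.202 / -0.121 = 241.34 kg/h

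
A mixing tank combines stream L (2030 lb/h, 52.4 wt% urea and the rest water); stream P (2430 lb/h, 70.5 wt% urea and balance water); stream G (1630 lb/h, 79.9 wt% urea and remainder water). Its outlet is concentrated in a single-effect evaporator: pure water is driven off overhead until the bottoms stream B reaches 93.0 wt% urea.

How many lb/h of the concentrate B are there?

urea entering = 2030×0.524 + 2430×0.705 + 1630×0.799 = 4079.2 lb/h.
All urea reports to B, so B = 4079.2/0.930 = 4386.3 lb/h.

4386 lb/h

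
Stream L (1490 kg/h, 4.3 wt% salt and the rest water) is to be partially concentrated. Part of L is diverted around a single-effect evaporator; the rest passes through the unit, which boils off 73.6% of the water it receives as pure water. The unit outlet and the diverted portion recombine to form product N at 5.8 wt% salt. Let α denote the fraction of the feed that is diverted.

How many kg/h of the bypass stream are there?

942.9 kg/h

All 1490×0.043 = 64.07 kg/h of salt reaches N, so N = 64.07/0.058 = 1104.7 kg/h and vapour = 385.34 kg/h.
The evaporator receives (1−α)·1490 of feed at 0.957 water and removes 0.736 of that water:
0.736×0.957×(1−α)×1490 = 385.34
(1−α) = 385.34/1049.5 = 0.3672;  α = 0.6328.
Bypass flow = 0.6328×1490 = 942.91 kg/h.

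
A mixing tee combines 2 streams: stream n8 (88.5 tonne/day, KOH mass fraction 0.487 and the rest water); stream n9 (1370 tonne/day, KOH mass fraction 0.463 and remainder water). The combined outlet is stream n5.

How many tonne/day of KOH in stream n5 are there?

KOH out = KOH in = 88.5×0.487 + 1370×0.463 = 677.41 tonne/day.

677.4 tonne/day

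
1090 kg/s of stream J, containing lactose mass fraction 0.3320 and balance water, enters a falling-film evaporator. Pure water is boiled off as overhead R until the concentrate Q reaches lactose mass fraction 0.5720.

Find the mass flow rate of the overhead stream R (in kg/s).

457.3 kg/s

lactose is conserved: 1090×0.332 = 361.88 kg/s all reports to the concentrate.
Concentrate = 361.88/(target fraction) = 632.66 kg/s.
Overhead = 1090 − 632.66 = 457.34 kg/s.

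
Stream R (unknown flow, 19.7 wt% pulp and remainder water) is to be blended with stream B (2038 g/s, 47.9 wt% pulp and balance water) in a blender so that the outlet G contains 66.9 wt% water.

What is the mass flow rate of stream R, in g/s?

2251 g/s

Let R be the unknown flow. Total out = 2038 + R.
water balance: 1061.8 + 0.803·R = 0.669·(2038 + R)
(0.803 − 0.669)·R = 0.669×2038 − 1061.8 = 301.62
R = 301.62 / 0.134 = 2250.9 g/s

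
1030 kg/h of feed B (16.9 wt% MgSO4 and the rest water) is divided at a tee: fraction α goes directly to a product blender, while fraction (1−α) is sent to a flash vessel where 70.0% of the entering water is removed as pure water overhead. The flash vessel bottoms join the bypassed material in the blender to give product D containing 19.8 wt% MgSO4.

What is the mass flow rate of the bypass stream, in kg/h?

All 1030×0.169 = 174.07 kg/h of MgSO4 reaches D, so D = 174.07/0.198 = 879.14 kg/h and vapour = 150.86 kg/h.
The evaporator receives (1−α)·1030 of feed at 0.831 water and removes 0.700 of that water:
0.700×0.831×(1−α)×1030 = 150.86
(1−α) = 150.86/599.15 = 0.2518;  α = 0.7482.
Bypass flow = 0.7482×1030 = 770.66 kg/h.

770.7 kg/h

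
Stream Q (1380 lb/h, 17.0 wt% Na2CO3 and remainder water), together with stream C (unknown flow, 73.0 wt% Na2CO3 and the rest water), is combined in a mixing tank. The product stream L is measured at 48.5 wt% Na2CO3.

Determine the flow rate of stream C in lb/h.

Let C be the unknown flow. Total out = 1380 + C.
Na2CO3 balance: 234.6 + 0.730·C = 0.485·(1380 + C)
(0.730 − 0.485)·C = 0.485×1380 − 234.6 = 434.7
C = 434.7 / 0.245 = 1774.3 lb/h

1774 lb/h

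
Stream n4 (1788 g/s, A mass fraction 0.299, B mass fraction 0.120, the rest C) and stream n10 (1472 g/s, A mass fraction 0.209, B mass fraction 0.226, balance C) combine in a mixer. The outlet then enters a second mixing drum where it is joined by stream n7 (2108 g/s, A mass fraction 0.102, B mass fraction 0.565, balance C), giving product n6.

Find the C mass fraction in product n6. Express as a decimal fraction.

Overall, product flow = 5368 g/s.
C in = 1788×0.581 + 1472×0.565 + 2108×0.333 = 2572.5 g/s.
C fraction in n6 = 0.479.

0.479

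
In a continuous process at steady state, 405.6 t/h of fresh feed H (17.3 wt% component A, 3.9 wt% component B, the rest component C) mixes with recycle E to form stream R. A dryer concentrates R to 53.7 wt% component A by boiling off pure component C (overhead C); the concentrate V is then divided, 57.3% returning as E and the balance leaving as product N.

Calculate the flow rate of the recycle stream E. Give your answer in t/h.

175.3 t/h

Overall component A balance (none leaves overhead): component A in fresh feed = component A in product, i.e. 405.6×0.173 = (1−0.573)·V·0.537.
V = 70.169/(0.537×0.427) = 306.01 t/h.
Recycle E = 0.573×306.01 = 175.35 t/h.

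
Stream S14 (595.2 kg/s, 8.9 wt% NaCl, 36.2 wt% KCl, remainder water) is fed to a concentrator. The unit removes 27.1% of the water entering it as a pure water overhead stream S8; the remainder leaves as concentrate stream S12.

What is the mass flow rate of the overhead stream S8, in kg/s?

water entering = 595.2×0.549 = 326.76 kg/s; overhead removed = 0.271×326.76 = 88.553 kg/s.

88.55 kg/s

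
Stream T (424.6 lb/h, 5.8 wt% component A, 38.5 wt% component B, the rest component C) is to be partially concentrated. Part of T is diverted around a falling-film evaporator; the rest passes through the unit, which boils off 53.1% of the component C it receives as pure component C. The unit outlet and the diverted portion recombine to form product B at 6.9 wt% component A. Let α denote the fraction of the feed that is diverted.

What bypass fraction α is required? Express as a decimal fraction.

0.461

All 424.6×0.058 = 24.627 lb/h of component A reaches B, so B = 24.627/0.069 = 356.91 lb/h and vapour = 67.69 lb/h.
The evaporator receives (1−α)·424.6 of feed at 0.557 component C and removes 0.531 of that component C:
0.531×0.557×(1−α)×424.6 = 67.69
(1−α) = 67.69/125.58 = 0.5390;  α = 0.4610.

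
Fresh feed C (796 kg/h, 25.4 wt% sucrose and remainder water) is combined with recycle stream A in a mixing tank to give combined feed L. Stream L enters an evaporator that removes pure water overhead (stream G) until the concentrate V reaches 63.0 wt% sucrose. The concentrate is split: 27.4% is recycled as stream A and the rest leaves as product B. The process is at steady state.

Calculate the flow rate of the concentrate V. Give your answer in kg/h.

Overall sucrose balance (none leaves overhead): sucrose in fresh feed = sucrose in product, i.e. 796×0.254 = (1−0.274)·V·0.630.
V = 202.18/(0.630×0.726) = 442.05 kg/h.

442 kg/h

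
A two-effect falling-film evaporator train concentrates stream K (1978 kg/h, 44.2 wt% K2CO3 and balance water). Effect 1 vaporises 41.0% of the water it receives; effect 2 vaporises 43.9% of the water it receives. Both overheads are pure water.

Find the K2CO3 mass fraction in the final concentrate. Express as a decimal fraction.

0.7053

water in feed = 1978×0.558 = 1103.7 kg/h.
After stage 1: water left = (1−0.410)×1103.7 = 651.2; stream total = 1525.5 kg/h.
After stage 2: water left = (1−0.439)×651.2 = 365.32; final concentrate = 1239.6 kg/h.
K2CO3 fraction = 874.28/1239.6 = 0.7053.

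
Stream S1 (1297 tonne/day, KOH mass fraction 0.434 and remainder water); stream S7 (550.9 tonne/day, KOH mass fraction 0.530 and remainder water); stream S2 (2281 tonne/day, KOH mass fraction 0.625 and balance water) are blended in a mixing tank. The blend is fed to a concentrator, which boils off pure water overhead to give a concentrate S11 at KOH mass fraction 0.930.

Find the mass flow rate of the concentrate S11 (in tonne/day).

KOH entering = 1297×0.434 + 550.9×0.530 + 2281×0.625 = 2280.5 tonne/day.
All KOH reports to S11, so S11 = 2280.5/0.930 = 2452.2 tonne/day.

2452 tonne/day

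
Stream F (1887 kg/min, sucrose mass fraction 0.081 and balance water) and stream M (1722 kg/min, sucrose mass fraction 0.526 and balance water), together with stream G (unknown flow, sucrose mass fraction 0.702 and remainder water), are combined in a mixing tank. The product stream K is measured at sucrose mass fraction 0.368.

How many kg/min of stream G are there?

806.9 kg/min

Let G be the unknown flow. Total out = 3609 + G.
sucrose balance: 1058.6 + 0.702·G = 0.368·(3609 + G)
(0.702 − 0.368)·G = 0.368×3609 − 1058.6 = 269.49
G = 269.49 / 0.334 = 806.87 kg/min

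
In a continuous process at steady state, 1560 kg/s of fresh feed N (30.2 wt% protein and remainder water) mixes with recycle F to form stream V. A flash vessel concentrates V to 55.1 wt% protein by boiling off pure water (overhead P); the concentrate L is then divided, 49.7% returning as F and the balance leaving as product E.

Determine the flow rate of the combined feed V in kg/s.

2405 kg/s

Overall protein balance (none leaves overhead): protein in fresh feed = protein in product, i.e. 1560×0.302 = (1−0.497)·L·0.551.
L = 471.12/(0.551×0.503) = 1699.9 kg/s.
Recycle F = 0.497×1699.9 = 844.83 kg/s.
Combined feed V = 1560 + 844.83 = 2404.8 kg/s.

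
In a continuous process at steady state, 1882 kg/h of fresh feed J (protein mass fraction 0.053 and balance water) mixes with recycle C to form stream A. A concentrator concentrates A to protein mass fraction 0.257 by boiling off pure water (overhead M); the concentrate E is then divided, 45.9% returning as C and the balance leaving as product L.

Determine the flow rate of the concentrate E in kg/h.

717.4 kg/h

Overall protein balance (none leaves overhead): protein in fresh feed = protein in product, i.e. 1882×0.053 = (1−0.459)·E·0.257.
E = 99.746/(0.257×0.541) = 717.41 kg/h.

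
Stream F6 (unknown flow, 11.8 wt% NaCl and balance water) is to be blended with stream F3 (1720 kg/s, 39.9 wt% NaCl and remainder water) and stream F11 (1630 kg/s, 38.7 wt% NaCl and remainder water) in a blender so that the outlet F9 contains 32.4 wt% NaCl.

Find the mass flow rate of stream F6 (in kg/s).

Let F6 be the unknown flow. Total out = 3350 + F6.
NaCl balance: 1317.1 + 0.118·F6 = 0.324·(3350 + F6)
(0.118 − 0.324)·F6 = 0.324×3350 − 1317.1 = -231.69
F6 = -231.69 / -0.206 = 1124.7 kg/s

1125 kg/s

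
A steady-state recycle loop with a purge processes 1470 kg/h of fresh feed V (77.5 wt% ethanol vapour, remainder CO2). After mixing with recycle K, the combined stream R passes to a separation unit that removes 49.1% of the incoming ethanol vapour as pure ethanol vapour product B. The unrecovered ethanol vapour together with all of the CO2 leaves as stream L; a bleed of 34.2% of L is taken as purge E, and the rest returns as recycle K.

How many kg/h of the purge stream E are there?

CO2 enters only via V and leaves only via the purge: 1470×0.225 = 0.342×(CO2 in L), and the separation unit passes all CO2, so CO2 in R = CO2 in L = 967.11 kg/h.
ethanol vapour in R: m_A = 1470×0.775 + (1−0.342)·(1−0.491)·m_A, so m_A = 1139.2/0.6651 = 1713 kg/h.
L = (1−0.491)×1713 + 967.11 = 1839 kg/h.
Purge E = 0.342×1839 = 628.94 kg/h.

628.9 kg/h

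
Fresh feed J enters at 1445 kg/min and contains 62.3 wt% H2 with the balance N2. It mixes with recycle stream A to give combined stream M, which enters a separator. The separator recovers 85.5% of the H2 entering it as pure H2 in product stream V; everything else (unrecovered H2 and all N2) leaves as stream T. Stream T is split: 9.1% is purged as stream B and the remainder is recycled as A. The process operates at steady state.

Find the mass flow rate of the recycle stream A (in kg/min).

N2 enters only via J and leaves only via the purge: 1445×0.377 = 0.091×(N2 in T), and the separator passes all N2, so N2 in M = N2 in T = 5986.4 kg/min.
H2 in M: m_A = 1445×0.623 + (1−0.091)·(1−0.855)·m_A, so m_A = 900.24/0.8682 = 1036.9 kg/min.
T = (1−0.855)×1036.9 + 5986.4 = 6136.8 kg/min.
Recycle A = (1−0.091)×6136.8 = 5578.3 kg/min.

5578 kg/min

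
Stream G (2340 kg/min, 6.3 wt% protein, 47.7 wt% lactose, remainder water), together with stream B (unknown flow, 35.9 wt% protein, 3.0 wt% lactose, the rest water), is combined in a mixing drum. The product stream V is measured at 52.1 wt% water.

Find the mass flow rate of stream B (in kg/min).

1586 kg/min

Let B be the unknown flow. Total out = 2340 + B.
water balance: 1076.4 + 0.611·B = 0.521·(2340 + B)
(0.611 − 0.521)·B = 0.521×2340 − 1076.4 = 142.74
B = 142.74 / 0.090 = 1586 kg/min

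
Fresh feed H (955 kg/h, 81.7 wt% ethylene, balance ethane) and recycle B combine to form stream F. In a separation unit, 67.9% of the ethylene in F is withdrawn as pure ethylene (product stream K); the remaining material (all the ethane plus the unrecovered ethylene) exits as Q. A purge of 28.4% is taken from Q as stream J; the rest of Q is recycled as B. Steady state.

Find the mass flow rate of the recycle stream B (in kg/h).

673.4 kg/h

ethane enters only via H and leaves only via the purge: 955×0.183 = 0.284×(ethane in Q), and the separation unit passes all ethane, so ethane in F = ethane in Q = 615.37 kg/h.
ethylene in F: m_A = 955×0.817 + (1−0.284)·(1−0.679)·m_A, so m_A = 780.23/0.7702 = 1013.1 kg/h.
Q = (1−0.679)×1013.1 + 615.37 = 940.57 kg/h.
Recycle B = (1−0.284)×940.57 = 673.45 kg/h.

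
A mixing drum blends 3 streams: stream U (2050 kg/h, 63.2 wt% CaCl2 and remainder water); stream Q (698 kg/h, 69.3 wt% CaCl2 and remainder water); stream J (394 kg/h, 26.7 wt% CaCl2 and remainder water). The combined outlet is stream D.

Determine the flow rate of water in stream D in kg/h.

water out = water in = 2050×0.368 + 698×0.307 + 394×0.733 = 1257.5 kg/h.

1257 kg/h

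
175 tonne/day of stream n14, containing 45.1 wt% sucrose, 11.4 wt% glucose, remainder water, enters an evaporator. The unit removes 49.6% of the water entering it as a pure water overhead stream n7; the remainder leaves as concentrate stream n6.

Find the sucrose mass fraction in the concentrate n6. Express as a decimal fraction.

0.5751

sucrose is not removed: 175×0.451 = 78.925 tonne/day of sucrose enters n6.
water entering = 175×0.435 = 76.125 tonne/day; overhead removed = 0.496×76.125 = 37.758 tonne/day.
Concentrate = 175 − 37.758 = 137.24 tonne/day.
Mass fraction = 78.925/137.24 = 0.5751.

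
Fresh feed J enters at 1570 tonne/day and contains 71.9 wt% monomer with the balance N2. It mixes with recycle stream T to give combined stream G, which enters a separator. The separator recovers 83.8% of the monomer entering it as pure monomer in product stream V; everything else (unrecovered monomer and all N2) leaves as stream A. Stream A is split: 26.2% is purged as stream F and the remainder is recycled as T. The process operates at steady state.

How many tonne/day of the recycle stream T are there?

1396 tonne/day

N2 enters only via J and leaves only via the purge: 1570×0.281 = 0.262×(N2 in A), and the separator passes all N2, so N2 in G = N2 in A = 1683.9 tonne/day.
monomer in G: m_A = 1570×0.719 + (1−0.262)·(1−0.838)·m_A, so m_A = 1128.8/0.8804 = 1282.1 tonne/day.
A = (1−0.838)×1282.1 + 1683.9 = 1891.6 tonne/day.
Recycle T = (1−0.262)×1891.6 = 1396 tonne/day.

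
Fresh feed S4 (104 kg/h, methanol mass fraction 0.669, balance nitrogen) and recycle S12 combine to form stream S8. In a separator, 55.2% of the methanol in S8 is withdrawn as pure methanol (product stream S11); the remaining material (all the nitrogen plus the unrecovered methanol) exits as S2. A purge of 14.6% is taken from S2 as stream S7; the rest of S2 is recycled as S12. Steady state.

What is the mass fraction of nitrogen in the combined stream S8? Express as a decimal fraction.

0.677

nitrogen enters only via S4 and leaves only via the purge: 104×0.331 = 0.146×(nitrogen in S2), and the separator passes all nitrogen, so nitrogen in S8 = nitrogen in S2 = 235.78 kg/h.
methanol in S8: m_A = 104×0.669 + (1−0.146)·(1−0.552)·m_A, so m_A = 69.576/0.6174 = 112.69 kg/h.
S8 = 112.69 + 235.78 = 348.47 kg/h.
nitrogen fraction in S8 = 235.78/348.47 = 0.677.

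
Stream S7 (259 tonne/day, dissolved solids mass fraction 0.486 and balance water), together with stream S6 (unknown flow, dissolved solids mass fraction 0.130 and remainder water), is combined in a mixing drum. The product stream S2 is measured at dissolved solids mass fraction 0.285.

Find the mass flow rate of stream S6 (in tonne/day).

Let S6 be the unknown flow. Total out = 259 + S6.
dissolved solids balance: 125.87 + 0.130·S6 = 0.285·(259 + S6)
(0.130 − 0.285)·S6 = 0.285×259 − 125.87 = -52.059
S6 = -52.059 / -0.155 = 335.86 tonne/day

335.9 tonne/day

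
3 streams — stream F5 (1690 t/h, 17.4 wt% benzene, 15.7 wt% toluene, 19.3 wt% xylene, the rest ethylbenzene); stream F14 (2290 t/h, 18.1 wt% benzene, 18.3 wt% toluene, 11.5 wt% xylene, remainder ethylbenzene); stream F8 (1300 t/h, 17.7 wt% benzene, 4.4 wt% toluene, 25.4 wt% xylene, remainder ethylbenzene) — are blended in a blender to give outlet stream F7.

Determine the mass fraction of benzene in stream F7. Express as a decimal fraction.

Total flow out = 1690 + 2290 + 1300 = 5280 t/h.
benzene in = 1690×0.174 + 2290×0.181 + 1300×0.177 = 938.65 t/h.
benzene mass fraction in F7 = 938.65/5280 = 0.178.

0.178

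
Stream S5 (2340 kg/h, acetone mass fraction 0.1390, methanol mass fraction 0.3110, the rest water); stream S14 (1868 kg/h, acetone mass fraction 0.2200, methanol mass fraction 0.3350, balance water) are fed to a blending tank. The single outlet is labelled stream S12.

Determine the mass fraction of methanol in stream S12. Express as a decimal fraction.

Total flow out = 2340 + 1868 = 4208 kg/h.
methanol in = 2340×0.311 + 1868×0.335 = 1353.5 kg/h.
methanol mass fraction in S12 = 1353.5/4208 = 0.3217.

0.3217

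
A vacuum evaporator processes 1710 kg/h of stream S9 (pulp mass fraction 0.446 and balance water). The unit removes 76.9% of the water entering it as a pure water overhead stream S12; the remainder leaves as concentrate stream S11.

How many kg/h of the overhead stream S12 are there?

728.5 kg/h

water entering = 1710×0.554 = 947.34 kg/h; overhead removed = 0.769×947.34 = 728.5 kg/h.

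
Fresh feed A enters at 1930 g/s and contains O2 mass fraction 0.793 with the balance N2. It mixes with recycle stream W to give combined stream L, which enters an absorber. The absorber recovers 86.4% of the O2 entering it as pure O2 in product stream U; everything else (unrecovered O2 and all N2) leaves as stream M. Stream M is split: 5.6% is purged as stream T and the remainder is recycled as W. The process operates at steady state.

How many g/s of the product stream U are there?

O2 in L: m_A = 1930×0.793 + (1−0.056)·(1−0.864)·m_A, so m_A = 1530.5/0.8716 = 1755.9 g/s.
Product U = 0.864×1755.9 = 1517.1 g/s.

1517 g/s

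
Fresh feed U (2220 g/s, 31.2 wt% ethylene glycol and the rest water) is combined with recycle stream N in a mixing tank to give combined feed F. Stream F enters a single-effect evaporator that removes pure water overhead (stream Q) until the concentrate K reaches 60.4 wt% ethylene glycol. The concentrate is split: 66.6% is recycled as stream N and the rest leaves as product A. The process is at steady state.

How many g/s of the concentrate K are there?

3433 g/s

Overall ethylene glycol balance (none leaves overhead): ethylene glycol in fresh feed = ethylene glycol in product, i.e. 2220×0.312 = (1−0.666)·K·0.604.
K = 692.64/(0.604×0.334) = 3433.4 g/s.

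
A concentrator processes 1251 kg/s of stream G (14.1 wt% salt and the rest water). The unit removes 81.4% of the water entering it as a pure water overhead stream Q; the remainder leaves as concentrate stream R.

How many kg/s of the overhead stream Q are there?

874.7 kg/s

water entering = 1251×0.859 = 1074.6 kg/s; overhead removed = 0.814×1074.6 = 874.73 kg/s.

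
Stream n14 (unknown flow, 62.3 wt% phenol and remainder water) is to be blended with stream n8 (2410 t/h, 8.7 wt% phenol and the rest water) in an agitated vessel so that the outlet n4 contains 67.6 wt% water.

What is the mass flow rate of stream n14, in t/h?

1910 t/h

Let n14 be the unknown flow. Total out = 2410 + n14.
water balance: 2200.3 + 0.377·n14 = 0.676·(2410 + n14)
(0.377 − 0.676)·n14 = 0.676×2410 − 2200.3 = -571.17
n14 = -571.17 / -0.299 = 1910.3 t/h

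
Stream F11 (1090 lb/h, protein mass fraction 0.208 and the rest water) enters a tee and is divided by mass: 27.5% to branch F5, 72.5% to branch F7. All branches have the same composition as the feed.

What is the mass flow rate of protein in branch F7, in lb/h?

Branch F7 total = 0.725×1090 = 790.25 lb/h.
protein in F7 = 0.208×790.25 = 164.37 lb/h.

164.4 lb/h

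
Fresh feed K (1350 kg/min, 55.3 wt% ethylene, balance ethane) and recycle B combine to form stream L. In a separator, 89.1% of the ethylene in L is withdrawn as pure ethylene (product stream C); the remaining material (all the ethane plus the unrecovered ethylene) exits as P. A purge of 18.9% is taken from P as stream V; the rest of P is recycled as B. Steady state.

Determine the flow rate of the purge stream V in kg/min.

620.3 kg/min

ethane enters only via K and leaves only via the purge: 1350×0.447 = 0.189×(ethane in P), and the separator passes all ethane, so ethane in L = ethane in P = 3192.9 kg/min.
ethylene in L: m_A = 1350×0.553 + (1−0.189)·(1−0.891)·m_A, so m_A = 746.55/0.9116 = 818.94 kg/min.
P = (1−0.891)×818.94 + 3192.9 = 3282.1 kg/min.
Purge V = 0.189×3282.1 = 620.32 kg/min.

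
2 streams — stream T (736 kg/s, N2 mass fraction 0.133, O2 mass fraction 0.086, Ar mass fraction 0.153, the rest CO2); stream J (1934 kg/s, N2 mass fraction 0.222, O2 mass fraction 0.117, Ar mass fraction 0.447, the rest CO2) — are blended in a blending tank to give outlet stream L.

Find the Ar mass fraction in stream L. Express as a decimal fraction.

0.366

Total flow out = 736 + 1934 = 2670 kg/s.
Ar in = 736×0.153 + 1934×0.447 = 977.11 kg/s.
Ar mass fraction in L = 977.11/2670 = 0.366.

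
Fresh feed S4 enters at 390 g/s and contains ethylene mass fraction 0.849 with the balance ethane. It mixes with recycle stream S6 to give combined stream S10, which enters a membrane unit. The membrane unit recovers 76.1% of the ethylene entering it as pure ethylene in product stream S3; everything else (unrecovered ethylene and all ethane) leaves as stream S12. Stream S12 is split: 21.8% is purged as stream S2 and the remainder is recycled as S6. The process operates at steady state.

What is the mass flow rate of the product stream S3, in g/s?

309.9 g/s

ethylene in S10: m_A = 390×0.849 + (1−0.218)·(1−0.761)·m_A, so m_A = 331.11/0.8131 = 407.22 g/s.
Product S3 = 0.761×407.22 = 309.89 g/s.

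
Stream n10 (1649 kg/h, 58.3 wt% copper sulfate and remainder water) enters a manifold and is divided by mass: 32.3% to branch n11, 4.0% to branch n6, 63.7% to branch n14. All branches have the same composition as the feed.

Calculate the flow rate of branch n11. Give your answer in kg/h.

532.6 kg/h

Branch n11 flow = 0.323×1649 = 532.63 kg/h.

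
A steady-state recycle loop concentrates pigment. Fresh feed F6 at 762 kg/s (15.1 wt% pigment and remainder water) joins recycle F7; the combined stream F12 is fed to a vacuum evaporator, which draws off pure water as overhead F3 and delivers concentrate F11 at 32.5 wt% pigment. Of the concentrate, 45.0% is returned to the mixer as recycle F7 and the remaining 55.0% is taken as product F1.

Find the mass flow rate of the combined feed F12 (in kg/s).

1052 kg/s

Overall pigment balance (none leaves overhead): pigment in fresh feed = pigment in product, i.e. 762×0.151 = (1−0.450)·F11·0.325.
F11 = 115.06/(0.325×0.550) = 643.7 kg/s.
Recycle F7 = 0.450×643.7 = 289.67 kg/s.
Combined feed F12 = 762 + 289.67 = 1051.7 kg/s.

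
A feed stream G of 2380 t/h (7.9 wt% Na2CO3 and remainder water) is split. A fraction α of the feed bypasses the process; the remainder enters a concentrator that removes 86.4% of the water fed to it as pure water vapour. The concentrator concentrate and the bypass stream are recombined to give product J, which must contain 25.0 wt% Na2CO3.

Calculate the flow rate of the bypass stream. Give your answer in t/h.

334.2 t/h

All 2380×0.079 = 188.02 t/h of Na2CO3 reaches J, so J = 188.02/0.250 = 752.08 t/h and vapour = 1627.9 t/h.
The evaporator receives (1−α)·2380 of feed at 0.921 water and removes 0.864 of that water:
0.864×0.921×(1−α)×2380 = 1627.9
(1−α) = 1627.9/1893.9 = 0.8596;  α = 0.1404.
Bypass flow = 0.1404×2380 = 334.22 t/h.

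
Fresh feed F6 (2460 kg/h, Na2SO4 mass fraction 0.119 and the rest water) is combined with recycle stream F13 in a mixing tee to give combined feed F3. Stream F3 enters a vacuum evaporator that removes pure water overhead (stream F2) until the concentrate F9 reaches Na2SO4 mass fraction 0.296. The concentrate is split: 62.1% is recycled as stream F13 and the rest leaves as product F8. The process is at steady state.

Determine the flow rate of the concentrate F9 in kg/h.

Overall Na2SO4 balance (none leaves overhead): Na2SO4 in fresh feed = Na2SO4 in product, i.e. 2460×0.119 = (1−0.621)·F9·0.296.
F9 = 292.74/(0.296×0.379) = 2609.5 kg/h.

2609 kg/h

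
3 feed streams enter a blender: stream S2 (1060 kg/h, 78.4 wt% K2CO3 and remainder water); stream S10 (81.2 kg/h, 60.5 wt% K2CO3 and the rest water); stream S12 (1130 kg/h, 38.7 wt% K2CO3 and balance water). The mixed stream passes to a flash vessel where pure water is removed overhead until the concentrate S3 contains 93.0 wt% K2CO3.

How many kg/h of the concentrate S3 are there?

K2CO3 entering = 1060×0.784 + 81.2×0.605 + 1130×0.387 = 1317.5 kg/h.
All K2CO3 reports to S3, so S3 = 1317.5/0.930 = 1416.6 kg/h.

1417 kg/h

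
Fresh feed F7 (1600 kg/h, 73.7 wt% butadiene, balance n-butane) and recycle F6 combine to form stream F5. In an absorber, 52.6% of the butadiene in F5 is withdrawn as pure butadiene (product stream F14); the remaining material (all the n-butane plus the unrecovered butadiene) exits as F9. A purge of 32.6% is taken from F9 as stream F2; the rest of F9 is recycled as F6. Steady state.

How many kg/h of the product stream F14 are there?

911.4 kg/h

butadiene in F5: m_A = 1600×0.737 + (1−0.326)·(1−0.526)·m_A, so m_A = 1179.2/0.6805 = 1732.8 kg/h.
Product F14 = 0.526×1732.8 = 911.44 kg/h.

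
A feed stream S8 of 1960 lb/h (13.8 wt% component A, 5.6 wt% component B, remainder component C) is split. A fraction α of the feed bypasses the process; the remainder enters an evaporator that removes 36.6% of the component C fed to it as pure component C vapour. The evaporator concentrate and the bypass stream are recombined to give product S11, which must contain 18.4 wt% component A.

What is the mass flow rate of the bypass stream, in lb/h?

All 1960×0.138 = 270.48 lb/h of component A reaches S11, so S11 = 270.48/0.184 = 1470 lb/h and vapour = 490 lb/h.
The evaporator receives (1−α)·1960 of feed at 0.806 component C and removes 0.366 of that component C:
0.366×0.806×(1−α)×1960 = 490
(1−α) = 490/578.19 = 0.8475;  α = 0.1525.
Bypass flow = 0.1525×1960 = 298.96 lb/h.

299 lb/h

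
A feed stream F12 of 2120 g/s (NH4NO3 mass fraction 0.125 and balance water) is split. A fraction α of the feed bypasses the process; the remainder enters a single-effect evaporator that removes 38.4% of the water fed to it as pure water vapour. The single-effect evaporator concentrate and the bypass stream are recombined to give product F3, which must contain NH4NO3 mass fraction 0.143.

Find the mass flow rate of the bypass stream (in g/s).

1326 g/s

All 2120×0.125 = 265 g/s of NH4NO3 reaches F3, so F3 = 265/0.143 = 1853.1 g/s and vapour = 266.85 g/s.
The evaporator receives (1−α)·2120 of feed at 0.875 water and removes 0.384 of that water:
0.384×0.875×(1−α)×2120 = 266.85
(1−α) = 266.85/712.32 = 0.3746;  α = 0.6254.
Bypass flow = 0.6254×2120 = 1325.8 g/s.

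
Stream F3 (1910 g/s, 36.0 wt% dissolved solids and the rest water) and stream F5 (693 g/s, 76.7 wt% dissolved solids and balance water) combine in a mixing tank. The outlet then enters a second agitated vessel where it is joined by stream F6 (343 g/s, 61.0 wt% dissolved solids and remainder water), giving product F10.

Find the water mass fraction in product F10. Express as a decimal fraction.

Overall, product flow = 2946 g/s.
water in = 1910×0.640 + 693×0.233 + 343×0.390 = 1517.6 g/s.
water fraction in F10 = 0.5152.

0.5152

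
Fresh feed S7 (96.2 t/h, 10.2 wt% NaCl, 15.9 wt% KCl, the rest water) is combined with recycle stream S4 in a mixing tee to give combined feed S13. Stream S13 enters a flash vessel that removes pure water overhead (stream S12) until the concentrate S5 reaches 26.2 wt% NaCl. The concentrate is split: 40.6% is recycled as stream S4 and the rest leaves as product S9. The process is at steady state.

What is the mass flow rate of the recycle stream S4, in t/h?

Overall NaCl balance (none leaves overhead): NaCl in fresh feed = NaCl in product, i.e. 96.2×0.102 = (1−0.406)·S5·0.262.
S5 = 9.8124/(0.262×0.594) = 63.05 t/h.
Recycle S4 = 0.406×63.05 = 25.598 t/h.

25.6 t/h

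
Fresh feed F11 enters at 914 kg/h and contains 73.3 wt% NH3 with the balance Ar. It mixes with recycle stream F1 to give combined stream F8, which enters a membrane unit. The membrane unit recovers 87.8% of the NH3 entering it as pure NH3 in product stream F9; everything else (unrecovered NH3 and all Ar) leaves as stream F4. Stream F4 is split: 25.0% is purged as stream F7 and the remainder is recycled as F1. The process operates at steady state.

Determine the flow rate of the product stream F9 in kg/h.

647.5 kg/h

NH3 in F8: m_A = 914×0.733 + (1−0.250)·(1−0.878)·m_A, so m_A = 669.96/0.9085 = 737.44 kg/h.
Product F9 = 0.878×737.44 = 647.47 kg/h.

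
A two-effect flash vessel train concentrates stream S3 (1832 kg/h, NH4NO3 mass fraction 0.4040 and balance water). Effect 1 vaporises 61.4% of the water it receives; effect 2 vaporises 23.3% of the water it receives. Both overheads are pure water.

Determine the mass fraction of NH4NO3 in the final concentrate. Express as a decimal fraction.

0.6960

water in feed = 1832×0.596 = 1091.9 kg/h.
After stage 1: water left = (1−0.614)×1091.9 = 421.46; stream total = 1161.6 kg/h.
After stage 2: water left = (1−0.233)×421.46 = 323.26; final concentrate = 1063.4 kg/h.
NH4NO3 fraction = 740.13/1063.4 = 0.6960.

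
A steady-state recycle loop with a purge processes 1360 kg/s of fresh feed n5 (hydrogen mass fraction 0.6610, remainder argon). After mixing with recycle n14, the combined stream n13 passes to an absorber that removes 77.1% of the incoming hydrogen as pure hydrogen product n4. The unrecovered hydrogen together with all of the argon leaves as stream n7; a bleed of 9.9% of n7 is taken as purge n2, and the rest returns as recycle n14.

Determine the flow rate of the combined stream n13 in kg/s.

5790 kg/s

argon enters only via n5 and leaves only via the purge: 1360×0.339 = 0.099×(argon in n7), and the absorber passes all argon, so argon in n13 = argon in n7 = 4657 kg/s.
hydrogen in n13: m_A = 1360×0.661 + (1−0.099)·(1−0.771)·m_A, so m_A = 898.96/0.7937 = 1132.7 kg/s.
n13 = 1132.7 + 4657 = 5789.6 kg/s.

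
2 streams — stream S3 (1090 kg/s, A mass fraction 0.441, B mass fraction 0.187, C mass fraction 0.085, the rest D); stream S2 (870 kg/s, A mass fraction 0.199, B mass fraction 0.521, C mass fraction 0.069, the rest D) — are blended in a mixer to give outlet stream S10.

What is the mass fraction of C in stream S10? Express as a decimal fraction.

Total flow out = 1090 + 870 = 1960 kg/s.
C in = 1090×0.085 + 870×0.069 = 152.68 kg/s.
C mass fraction in S10 = 152.68/1960 = 0.078.

0.078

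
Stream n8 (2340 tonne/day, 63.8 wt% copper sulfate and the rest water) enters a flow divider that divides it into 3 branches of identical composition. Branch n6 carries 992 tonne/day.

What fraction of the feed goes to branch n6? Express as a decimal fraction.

0.424

Fraction to n6 = 992/2340 = 0.4239.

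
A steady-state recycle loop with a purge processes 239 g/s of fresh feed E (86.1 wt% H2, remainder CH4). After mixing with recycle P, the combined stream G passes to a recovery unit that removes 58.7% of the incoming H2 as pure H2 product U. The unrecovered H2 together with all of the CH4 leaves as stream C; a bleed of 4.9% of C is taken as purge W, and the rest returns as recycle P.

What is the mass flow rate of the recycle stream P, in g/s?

777.9 g/s

CH4 enters only via E and leaves only via the purge: 239×0.139 = 0.049×(CH4 in C), and the recovery unit passes all CH4, so CH4 in G = CH4 in C = 677.98 g/s.
H2 in G: m_A = 239×0.861 + (1−0.049)·(1−0.587)·m_A, so m_A = 205.78/0.6072 = 338.88 g/s.
C = (1−0.587)×338.88 + 677.98 = 817.94 g/s.
Recycle P = (1−0.049)×817.94 = 777.86 g/s.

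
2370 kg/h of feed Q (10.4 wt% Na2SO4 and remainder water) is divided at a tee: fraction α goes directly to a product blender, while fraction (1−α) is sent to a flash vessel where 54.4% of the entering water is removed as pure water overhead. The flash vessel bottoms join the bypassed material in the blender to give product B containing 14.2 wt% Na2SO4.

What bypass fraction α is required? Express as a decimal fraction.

0.451

All 2370×0.104 = 246.48 kg/h of Na2SO4 reaches B, so B = 246.48/0.142 = 1735.8 kg/h and vapour = 634.23 kg/h.
The evaporator receives (1−α)·2370 of feed at 0.896 water and removes 0.544 of that water:
0.544×0.896×(1−α)×2370 = 634.23
(1−α) = 634.23/1155.2 = 0.5490;  α = 0.4510.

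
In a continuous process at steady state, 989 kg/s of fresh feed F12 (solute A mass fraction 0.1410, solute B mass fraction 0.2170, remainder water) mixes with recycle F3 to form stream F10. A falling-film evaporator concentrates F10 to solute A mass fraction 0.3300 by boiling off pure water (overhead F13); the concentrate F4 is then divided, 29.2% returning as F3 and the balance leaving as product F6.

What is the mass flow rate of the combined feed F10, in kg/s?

1163 kg/s

Overall solute A balance (none leaves overhead): solute A in fresh feed = solute A in product, i.e. 989×0.141 = (1−0.292)·F4·0.330.
F4 = 139.45/(0.330×0.708) = 596.85 kg/s.
Recycle F3 = 0.292×596.85 = 174.28 kg/s.
Combined feed F10 = 989 + 174.28 = 1163.3 kg/s.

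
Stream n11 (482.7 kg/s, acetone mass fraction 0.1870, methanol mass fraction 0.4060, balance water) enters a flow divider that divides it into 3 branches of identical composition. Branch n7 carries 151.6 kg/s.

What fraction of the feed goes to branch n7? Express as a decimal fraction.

0.314

Fraction to n7 = 151.6/482.7 = 0.3141.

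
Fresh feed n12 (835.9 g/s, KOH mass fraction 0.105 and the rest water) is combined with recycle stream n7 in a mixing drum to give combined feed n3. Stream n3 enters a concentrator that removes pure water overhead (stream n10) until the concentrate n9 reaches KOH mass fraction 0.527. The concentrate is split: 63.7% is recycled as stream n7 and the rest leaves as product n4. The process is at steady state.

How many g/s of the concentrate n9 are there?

458.8 g/s

Overall KOH balance (none leaves overhead): KOH in fresh feed = KOH in product, i.e. 835.9×0.105 = (1−0.637)·n9·0.527.
n9 = 87.769/(0.527×0.363) = 458.8 g/s.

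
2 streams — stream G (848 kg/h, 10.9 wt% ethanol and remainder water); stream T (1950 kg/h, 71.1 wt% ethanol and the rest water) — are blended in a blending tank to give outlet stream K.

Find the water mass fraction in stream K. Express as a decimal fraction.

0.471

Total flow out = 848 + 1950 = 2798 kg/h.
water in = 848×0.891 + 1950×0.289 = 1319.1 kg/h.
water mass fraction in K = 1319.1/2798 = 0.471.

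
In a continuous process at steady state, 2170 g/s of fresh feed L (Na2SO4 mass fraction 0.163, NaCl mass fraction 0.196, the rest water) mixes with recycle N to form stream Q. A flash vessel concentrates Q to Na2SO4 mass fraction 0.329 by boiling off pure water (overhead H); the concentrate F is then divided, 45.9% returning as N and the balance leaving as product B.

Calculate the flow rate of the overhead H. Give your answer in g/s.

1095 g/s

Overall Na2SO4 balance (none leaves overhead): Na2SO4 in fresh feed = Na2SO4 in product, i.e. 2170×0.163 = (1−0.459)·F·0.329.
F = 353.71/(0.329×0.541) = 1987.3 g/s.
Recycle N = 0.459×1987.3 = 912.15 g/s.
Combined feed Q = 2170 + 912.15 = 3082.2 g/s.
Overhead H = Q − F = 3082.2 − 1987.3 = 1094.9 g/s.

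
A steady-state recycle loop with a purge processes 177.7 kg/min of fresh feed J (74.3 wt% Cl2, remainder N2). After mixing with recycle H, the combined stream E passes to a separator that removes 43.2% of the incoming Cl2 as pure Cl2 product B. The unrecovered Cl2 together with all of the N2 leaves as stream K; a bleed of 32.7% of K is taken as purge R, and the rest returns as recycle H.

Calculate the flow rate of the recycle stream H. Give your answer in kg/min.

N2 enters only via J and leaves only via the purge: 177.7×0.257 = 0.327×(N2 in K), and the separator passes all N2, so N2 in E = N2 in K = 139.66 kg/min.
Cl2 in E: m_A = 177.7×0.743 + (1−0.327)·(1−0.432)·m_A, so m_A = 132.03/0.6177 = 213.73 kg/min.
K = (1−0.432)×213.73 + 139.66 = 261.06 kg/min.
Recycle H = (1−0.327)×261.06 = 175.69 kg/min.

175.7 kg/min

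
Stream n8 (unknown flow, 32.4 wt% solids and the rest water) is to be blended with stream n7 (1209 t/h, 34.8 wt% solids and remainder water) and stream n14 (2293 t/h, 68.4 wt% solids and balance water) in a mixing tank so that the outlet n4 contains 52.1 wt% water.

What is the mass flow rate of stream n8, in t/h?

Let n8 be the unknown flow. Total out = 3502 + n8.
water balance: 1512.9 + 0.676·n8 = 0.521·(3502 + n8)
(0.676 − 0.521)·n8 = 0.521×3502 − 1512.9 = 311.69
n8 = 311.69 / 0.155 = 2010.9 t/h

2011 t/h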